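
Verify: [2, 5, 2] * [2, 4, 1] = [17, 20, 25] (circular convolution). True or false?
Recompute circular convolution of [2, 5, 2] and [2, 4, 1]: y[0] = 2×2 + 5×1 + 2×4 = 17; y[1] = 2×4 + 5×2 + 2×1 = 20; y[2] = 2×1 + 5×4 + 2×2 = 26 → [17, 20, 26]. Compare to given [17, 20, 25]: they differ at index 2: given 25, correct 26, so answer: No

No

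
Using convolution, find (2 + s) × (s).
Ascending coefficients: a = [2, 1], b = [0, 1]. c[0] = 2×0 = 0; c[1] = 2×1 + 1×0 = 2; c[2] = 1×1 = 1. Result coefficients: [0, 2, 1] → 2s + s^2

2s + s^2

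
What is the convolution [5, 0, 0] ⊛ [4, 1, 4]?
y[0] = 5×4 = 20; y[1] = 5×1 + 0×4 = 5; y[2] = 5×4 + 0×1 + 0×4 = 20; y[3] = 0×4 + 0×1 = 0; y[4] = 0×4 = 0

[20, 5, 20, 0, 0]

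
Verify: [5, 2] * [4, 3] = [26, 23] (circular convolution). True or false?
Recompute circular convolution of [5, 2] and [4, 3]: y[0] = 5×4 + 2×3 = 26; y[1] = 5×3 + 2×4 = 23 → [26, 23]. Given [26, 23] matches, so answer: Yes

Yes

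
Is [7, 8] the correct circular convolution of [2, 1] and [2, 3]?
Recompute circular convolution of [2, 1] and [2, 3]: y[0] = 2×2 + 1×3 = 7; y[1] = 2×3 + 1×2 = 8 → [7, 8]. Given [7, 8] matches, so answer: Yes

Yes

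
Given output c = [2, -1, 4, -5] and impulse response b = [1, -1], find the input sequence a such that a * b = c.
Deconvolve c=[2, -1, 4, -5] by b=[1, -1]. Since b[0]=1, solve forward: a[0] = c[0] / 1 = 2; a[1] = (c[1] - 2×-1) / 1 = 1; a[2] = (c[2] - 1×-1) / 1 = 5. So a = [2, 1, 5]. Check by forward convolution: c[0] = 2×1 = 2; c[1] = 2×-1 + 1×1 = -1; c[2] = 1×-1 + 5×1 = 4; c[3] = 5×-1 = -5

[2, 1, 5]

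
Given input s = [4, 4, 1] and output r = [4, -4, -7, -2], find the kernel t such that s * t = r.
Output length 4 = len(s) + len(t) - 1 ⇒ len(t) = 2. Solve t forward using t[k] = (r[k] - Σ_{i≥1} s[i]·t[k-i]) / s[0]: t[0] = r[0] / s[0] = 4 / 4 = 1; t[1] = (r[1] - 4×1) / s[0] = (-4 - 4×1) / 4 = -2. So t = [1, -2]. Forward-check [4, 4, 1] * [1, -2]: r[0] = 4×1 = 4; r[1] = 4×-2 + 4×1 = -4; r[2] = 4×-2 + 1×1 = -7; r[3] = 1×-2 = -2 → [4, -4, -7, -2] ✓

[1, -2]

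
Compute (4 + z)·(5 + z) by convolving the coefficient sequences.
Ascending coefficients: a = [4, 1], b = [5, 1]. c[0] = 4×5 = 20; c[1] = 4×1 + 1×5 = 9; c[2] = 1×1 = 1. Result coefficients: [20, 9, 1] → 20 + 9z + z^2

20 + 9z + z^2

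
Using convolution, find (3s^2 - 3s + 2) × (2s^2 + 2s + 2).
Ascending coefficients: a = [2, -3, 3], b = [2, 2, 2]. c[0] = 2×2 = 4; c[1] = 2×2 + -3×2 = -2; c[2] = 2×2 + -3×2 + 3×2 = 4; c[3] = -3×2 + 3×2 = 0; c[4] = 3×2 = 6. Result coefficients: [4, -2, 4, 0, 6] → 6s^4 + 4s^2 - 2s + 4

6s^4 + 4s^2 - 2s + 4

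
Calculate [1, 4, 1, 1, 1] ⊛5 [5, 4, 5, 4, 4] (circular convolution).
Use y[k] = Σ_j f[j]·g[(k-j) mod 5]. y[0] = 1×5 + 4×4 + 1×4 + 1×5 + 1×4 = 34; y[1] = 1×4 + 4×5 + 1×4 + 1×4 + 1×5 = 37; y[2] = 1×5 + 4×4 + 1×5 + 1×4 + 1×4 = 34; y[3] = 1×4 + 4×5 + 1×4 + 1×5 + 1×4 = 37; y[4] = 1×4 + 4×4 + 1×5 + 1×4 + 1×5 = 34. Result: [34, 37, 34, 37, 34]

[34, 37, 34, 37, 34]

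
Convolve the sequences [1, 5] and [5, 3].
y[0] = 1×5 = 5; y[1] = 1×3 + 5×5 = 28; y[2] = 5×3 = 15

[5, 28, 15]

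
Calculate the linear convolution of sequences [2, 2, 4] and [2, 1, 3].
y[0] = 2×2 = 4; y[1] = 2×1 + 2×2 = 6; y[2] = 2×3 + 2×1 + 4×2 = 16; y[3] = 2×3 + 4×1 = 10; y[4] = 4×3 = 12

[4, 6, 16, 10, 12]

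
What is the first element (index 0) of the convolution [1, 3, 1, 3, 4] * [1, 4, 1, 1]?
Use y[k] = Σ_i a[i]·b[k-i] at k=0. y[0] = 1×1 = 1

1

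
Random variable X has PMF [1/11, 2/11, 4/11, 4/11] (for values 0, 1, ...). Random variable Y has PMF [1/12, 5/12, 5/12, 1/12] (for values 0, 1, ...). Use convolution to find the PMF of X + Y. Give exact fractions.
P(X+Y=k) = Σ_i P(X=i)·P(Y=k-i) — a convolution of [1/11, 2/11, 4/11, 4/11] and [1/12, 5/12, 5/12, 1/12]. P(X+Y=0) = (1/11)×(1/12) = 1/132; P(X+Y=1) = (1/11)×(5/12) + (2/11)×(1/12) = 5/132 + 1/66 = 7/132; P(X+Y=2) = (1/11)×(5/12) + (2/11)×(5/12) + (4/11)×(1/12) = 5/132 + 5/66 + 1/33 = 19/132; P(X+Y=3) = (1/11)×(1/12) + (2/11)×(5/12) + (4/11)×(5/12) + (4/11)×(1/12) = 1/132 + 5/66 + 5/33 + 1/33 = 35/132; P(X+Y=4) = (2/11)×(1/12) + (4/11)×(5/12) + (4/11)×(5/12) = 1/66 + 5/33 + 5/33 = 7/22; P(X+Y=5) = (4/11)×(1/12) + (4/11)×(5/12) = 1/33 + 5/33 = 2/11; P(X+Y=6) = (4/11)×(1/12) = 1/33. PMF: [1/132, 7/132, 19/132, 35/132, 7/22, 2/11, 1/33] (sums to 1 ✓)

[1/132, 7/132, 19/132, 35/132, 7/22, 2/11, 1/33]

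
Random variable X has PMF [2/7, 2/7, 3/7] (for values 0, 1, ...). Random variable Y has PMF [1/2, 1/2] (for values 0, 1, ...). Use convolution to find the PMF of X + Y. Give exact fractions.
P(X+Y=k) = Σ_i P(X=i)·P(Y=k-i) — a convolution of [2/7, 2/7, 3/7] and [1/2, 1/2]. P(X+Y=0) = (2/7)×(1/2) = 1/7; P(X+Y=1) = (2/7)×(1/2) + (2/7)×(1/2) = 1/7 + 1/7 = 2/7; P(X+Y=2) = (2/7)×(1/2) + (3/7)×(1/2) = 1/7 + 3/14 = 5/14; P(X+Y=3) = (3/7)×(1/2) = 3/14. PMF: [1/7, 2/7, 5/14, 3/14] (sums to 1 ✓)

[1/7, 2/7, 5/14, 3/14]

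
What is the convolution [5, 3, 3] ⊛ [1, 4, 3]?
y[0] = 5×1 = 5; y[1] = 5×4 + 3×1 = 23; y[2] = 5×3 + 3×4 + 3×1 = 30; y[3] = 3×3 + 3×4 = 21; y[4] = 3×3 = 9

[5, 23, 30, 21, 9]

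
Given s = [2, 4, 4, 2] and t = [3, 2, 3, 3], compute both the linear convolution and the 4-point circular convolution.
Linear: y_lin[0] = 2×3 = 6; y_lin[1] = 2×2 + 4×3 = 16; y_lin[2] = 2×3 + 4×2 + 4×3 = 26; y_lin[3] = 2×3 + 4×3 + 4×2 + 2×3 = 32; y_lin[4] = 4×3 + 4×3 + 2×2 = 28; y_lin[5] = 4×3 + 2×3 = 18; y_lin[6] = 2×3 = 6 → [6, 16, 26, 32, 28, 18, 6]. Circular (length 4): y[0] = 2×3 + 4×3 + 4×3 + 2×2 = 34; y[1] = 2×2 + 4×3 + 4×3 + 2×3 = 34; y[2] = 2×3 + 4×2 + 4×3 + 2×3 = 32; y[3] = 2×3 + 4×3 + 4×2 + 2×3 = 32 → [34, 34, 32, 32]

Linear: [6, 16, 26, 32, 28, 18, 6], Circular: [34, 34, 32, 32]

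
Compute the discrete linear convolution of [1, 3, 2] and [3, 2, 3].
y[0] = 1×3 = 3; y[1] = 1×2 + 3×3 = 11; y[2] = 1×3 + 3×2 + 2×3 = 15; y[3] = 3×3 + 2×2 = 13; y[4] = 2×3 = 6

[3, 11, 15, 13, 6]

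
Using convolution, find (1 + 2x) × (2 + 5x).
Ascending coefficients: a = [1, 2], b = [2, 5]. c[0] = 1×2 = 2; c[1] = 1×5 + 2×2 = 9; c[2] = 2×5 = 10. Result coefficients: [2, 9, 10] → 2 + 9x + 10x^2

2 + 9x + 10x^2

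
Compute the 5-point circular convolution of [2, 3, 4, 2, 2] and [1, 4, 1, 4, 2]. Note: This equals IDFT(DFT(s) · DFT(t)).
Either evaluate y[k] = Σ_j s[j]·t[(k-j) mod 5] directly, or use IDFT(DFT(s) · DFT(t)). y[0] = 2×1 + 3×2 + 4×4 + 2×1 + 2×4 = 34; y[1] = 2×4 + 3×1 + 4×2 + 2×4 + 2×1 = 29; y[2] = 2×1 + 3×4 + 4×1 + 2×2 + 2×4 = 30; y[3] = 2×4 + 3×1 + 4×4 + 2×1 + 2×2 = 33; y[4] = 2×2 + 3×4 + 4×1 + 2×4 + 2×1 = 30. Result: [34, 29, 30, 33, 30]

[34, 29, 30, 33, 30]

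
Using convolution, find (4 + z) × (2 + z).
Ascending coefficients: a = [4, 1], b = [2, 1]. c[0] = 4×2 = 8; c[1] = 4×1 + 1×2 = 6; c[2] = 1×1 = 1. Result coefficients: [8, 6, 1] → 8 + 6z + z^2

8 + 6z + z^2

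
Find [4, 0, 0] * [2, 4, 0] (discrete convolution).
y[0] = 4×2 = 8; y[1] = 4×4 + 0×2 = 16; y[2] = 4×0 + 0×4 + 0×2 = 0; y[3] = 0×0 + 0×4 = 0; y[4] = 0×0 = 0

[8, 16, 0, 0, 0]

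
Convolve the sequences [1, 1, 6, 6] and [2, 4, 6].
y[0] = 1×2 = 2; y[1] = 1×4 + 1×2 = 6; y[2] = 1×6 + 1×4 + 6×2 = 22; y[3] = 1×6 + 6×4 + 6×2 = 42; y[4] = 6×6 + 6×4 = 60; y[5] = 6×6 = 36

[2, 6, 22, 42, 60, 36]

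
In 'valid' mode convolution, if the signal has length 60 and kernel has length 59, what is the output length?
'Valid' mode counts only positions where the kernel fully overlaps the signal: m - n + 1 = 60 - 59 + 1 = 2

2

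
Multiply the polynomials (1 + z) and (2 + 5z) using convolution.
Ascending coefficients: a = [1, 1], b = [2, 5]. c[0] = 1×2 = 2; c[1] = 1×5 + 1×2 = 7; c[2] = 1×5 = 5. Result coefficients: [2, 7, 5] → 2 + 7z + 5z^2

2 + 7z + 5z^2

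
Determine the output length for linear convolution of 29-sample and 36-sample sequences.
Linear/full convolution length: m + n - 1 = 29 + 36 - 1 = 64

64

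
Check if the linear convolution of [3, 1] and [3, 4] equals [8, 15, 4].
Recompute linear convolution of [3, 1] and [3, 4]: y[0] = 3×3 = 9; y[1] = 3×4 + 1×3 = 15; y[2] = 1×4 = 4 → [9, 15, 4]. Compare to given [8, 15, 4]: they differ at index 0: given 8, correct 9, so answer: No

No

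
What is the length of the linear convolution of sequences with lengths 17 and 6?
Linear/full convolution length: m + n - 1 = 17 + 6 - 1 = 22

22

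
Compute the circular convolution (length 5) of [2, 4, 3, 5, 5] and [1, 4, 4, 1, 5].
Use y[k] = Σ_j f[j]·g[(k-j) mod 5]. y[0] = 2×1 + 4×5 + 3×1 + 5×4 + 5×4 = 65; y[1] = 2×4 + 4×1 + 3×5 + 5×1 + 5×4 = 52; y[2] = 2×4 + 4×4 + 3×1 + 5×5 + 5×1 = 57; y[3] = 2×1 + 4×4 + 3×4 + 5×1 + 5×5 = 60; y[4] = 2×5 + 4×1 + 3×4 + 5×4 + 5×1 = 51. Result: [65, 52, 57, 60, 51]

[65, 52, 57, 60, 51]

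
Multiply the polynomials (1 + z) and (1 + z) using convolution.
Ascending coefficients: a = [1, 1], b = [1, 1]. c[0] = 1×1 = 1; c[1] = 1×1 + 1×1 = 2; c[2] = 1×1 = 1. Result coefficients: [1, 2, 1] → 1 + 2z + z^2

1 + 2z + z^2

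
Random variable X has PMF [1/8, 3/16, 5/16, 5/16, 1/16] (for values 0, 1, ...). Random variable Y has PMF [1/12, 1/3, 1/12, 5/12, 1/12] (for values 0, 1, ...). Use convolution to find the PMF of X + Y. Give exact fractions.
P(X+Y=k) = Σ_i P(X=i)·P(Y=k-i) — a convolution of [1/8, 3/16, 5/16, 5/16, 1/16] and [1/12, 1/3, 1/12, 5/12, 1/12]. P(X+Y=0) = (1/8)×(1/12) = 1/96; P(X+Y=1) = (1/8)×(1/3) + (3/16)×(1/12) = 1/24 + 1/64 = 11/192; P(X+Y=2) = (1/8)×(1/12) + (3/16)×(1/3) + (5/16)×(1/12) = 1/96 + 1/16 + 5/192 = 19/192; P(X+Y=3) = (1/8)×(5/12) + (3/16)×(1/12) + (5/16)×(1/3) + (5/16)×(1/12) = 5/96 + 1/64 + 5/48 + 5/192 = 19/96; P(X+Y=4) = (1/8)×(1/12) + (3/16)×(5/12) + (5/16)×(1/12) + (5/16)×(1/3) + (1/16)×(1/12) = 1/96 + 5/64 + 5/192 + 5/48 + 1/192 = 43/192; P(X+Y=5) = (3/16)×(1/12) + (5/16)×(5/12) + (5/16)×(1/12) + (1/16)×(1/3) = 1/64 + 25/192 + 5/192 + 1/48 = 37/192; P(X+Y=6) = (5/16)×(1/12) + (5/16)×(5/12) + (1/16)×(1/12) = 5/192 + 25/192 + 1/192 = 31/192; P(X+Y=7) = (5/16)×(1/12) + (1/16)×(5/12) = 5/192 + 5/192 = 5/96; P(X+Y=8) = (1/16)×(1/12) = 1/192. PMF: [1/96, 11/192, 19/192, 19/96, 43/192, 37/192, 31/192, 5/96, 1/192] (sums to 1 ✓)

[1/96, 11/192, 19/192, 19/96, 43/192, 37/192, 31/192, 5/96, 1/192]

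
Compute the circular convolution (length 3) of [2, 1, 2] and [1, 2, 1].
Use y[k] = Σ_j x[j]·h[(k-j) mod 3]. y[0] = 2×1 + 1×1 + 2×2 = 7; y[1] = 2×2 + 1×1 + 2×1 = 7; y[2] = 2×1 + 1×2 + 2×1 = 6. Result: [7, 7, 6]

[7, 7, 6]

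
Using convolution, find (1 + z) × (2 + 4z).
Ascending coefficients: a = [1, 1], b = [2, 4]. c[0] = 1×2 = 2; c[1] = 1×4 + 1×2 = 6; c[2] = 1×4 = 4. Result coefficients: [2, 6, 4] → 2 + 6z + 4z^2

2 + 6z + 4z^2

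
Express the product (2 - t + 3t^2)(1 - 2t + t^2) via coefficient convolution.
Ascending coefficients: a = [2, -1, 3], b = [1, -2, 1]. c[0] = 2×1 = 2; c[1] = 2×-2 + -1×1 = -5; c[2] = 2×1 + -1×-2 + 3×1 = 7; c[3] = -1×1 + 3×-2 = -7; c[4] = 3×1 = 3. Result coefficients: [2, -5, 7, -7, 3] → 2 - 5t + 7t^2 - 7t^3 + 3t^4

2 - 5t + 7t^2 - 7t^3 + 3t^4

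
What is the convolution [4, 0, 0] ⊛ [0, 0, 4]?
y[0] = 4×0 = 0; y[1] = 4×0 + 0×0 = 0; y[2] = 4×4 + 0×0 + 0×0 = 16; y[3] = 0×4 + 0×0 = 0; y[4] = 0×4 = 0

[0, 0, 16, 0, 0]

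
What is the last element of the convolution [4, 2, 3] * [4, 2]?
Use y[k] = Σ_i a[i]·b[k-i] at k=3. y[3] = 3×2 = 6

6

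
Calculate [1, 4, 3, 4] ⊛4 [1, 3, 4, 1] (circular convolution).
Use y[k] = Σ_j u[j]·v[(k-j) mod 4]. y[0] = 1×1 + 4×1 + 3×4 + 4×3 = 29; y[1] = 1×3 + 4×1 + 3×1 + 4×4 = 26; y[2] = 1×4 + 4×3 + 3×1 + 4×1 = 23; y[3] = 1×1 + 4×4 + 3×3 + 4×1 = 30. Result: [29, 26, 23, 30]

[29, 26, 23, 30]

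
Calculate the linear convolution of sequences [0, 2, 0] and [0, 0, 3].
y[0] = 0×0 = 0; y[1] = 0×0 + 2×0 = 0; y[2] = 0×3 + 2×0 + 0×0 = 0; y[3] = 2×3 + 0×0 = 6; y[4] = 0×3 = 0

[0, 0, 0, 6, 0]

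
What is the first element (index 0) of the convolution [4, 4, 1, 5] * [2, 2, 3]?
Use y[k] = Σ_i a[i]·b[k-i] at k=0. y[0] = 4×2 = 8

8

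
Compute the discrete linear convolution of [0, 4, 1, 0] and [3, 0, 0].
y[0] = 0×3 = 0; y[1] = 0×0 + 4×3 = 12; y[2] = 0×0 + 4×0 + 1×3 = 3; y[3] = 4×0 + 1×0 + 0×3 = 0; y[4] = 1×0 + 0×0 = 0; y[5] = 0×0 = 0

[0, 12, 3, 0, 0, 0]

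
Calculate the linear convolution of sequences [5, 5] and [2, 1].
y[0] = 5×2 = 10; y[1] = 5×1 + 5×2 = 15; y[2] = 5×1 = 5

[10, 15, 5]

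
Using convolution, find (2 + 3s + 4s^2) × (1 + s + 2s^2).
Ascending coefficients: a = [2, 3, 4], b = [1, 1, 2]. c[0] = 2×1 = 2; c[1] = 2×1 + 3×1 = 5; c[2] = 2×2 + 3×1 + 4×1 = 11; c[3] = 3×2 + 4×1 = 10; c[4] = 4×2 = 8. Result coefficients: [2, 5, 11, 10, 8] → 2 + 5s + 11s^2 + 10s^3 + 8s^4

2 + 5s + 11s^2 + 10s^3 + 8s^4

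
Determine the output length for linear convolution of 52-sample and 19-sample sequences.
Linear/full convolution length: m + n - 1 = 52 + 19 - 1 = 70

70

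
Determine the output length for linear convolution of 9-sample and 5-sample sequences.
Linear/full convolution length: m + n - 1 = 9 + 5 - 1 = 13

13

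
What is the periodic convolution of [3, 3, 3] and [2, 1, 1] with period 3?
Use y[k] = Σ_j s[j]·t[(k-j) mod 3]. y[0] = 3×2 + 3×1 + 3×1 = 12; y[1] = 3×1 + 3×2 + 3×1 = 12; y[2] = 3×1 + 3×1 + 3×2 = 12. Result: [12, 12, 12]

[12, 12, 12]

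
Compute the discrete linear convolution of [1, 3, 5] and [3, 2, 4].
y[0] = 1×3 = 3; y[1] = 1×2 + 3×3 = 11; y[2] = 1×4 + 3×2 + 5×3 = 25; y[3] = 3×4 + 5×2 = 22; y[4] = 5×4 = 20

[3, 11, 25, 22, 20]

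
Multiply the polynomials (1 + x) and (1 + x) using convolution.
Ascending coefficients: a = [1, 1], b = [1, 1]. c[0] = 1×1 = 1; c[1] = 1×1 + 1×1 = 2; c[2] = 1×1 = 1. Result coefficients: [1, 2, 1] → 1 + 2x + x^2

1 + 2x + x^2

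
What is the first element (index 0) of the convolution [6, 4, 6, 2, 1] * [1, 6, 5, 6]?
Use y[k] = Σ_i a[i]·b[k-i] at k=0. y[0] = 6×1 = 6

6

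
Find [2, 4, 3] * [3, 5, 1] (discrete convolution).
y[0] = 2×3 = 6; y[1] = 2×5 + 4×3 = 22; y[2] = 2×1 + 4×5 + 3×3 = 31; y[3] = 4×1 + 3×5 = 19; y[4] = 3×1 = 3

[6, 22, 31, 19, 3]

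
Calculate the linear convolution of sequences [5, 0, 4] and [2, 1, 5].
y[0] = 5×2 = 10; y[1] = 5×1 + 0×2 = 5; y[2] = 5×5 + 0×1 + 4×2 = 33; y[3] = 0×5 + 4×1 = 4; y[4] = 4×5 = 20

[10, 5, 33, 4, 20]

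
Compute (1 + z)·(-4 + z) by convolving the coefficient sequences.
Ascending coefficients: a = [1, 1], b = [-4, 1]. c[0] = 1×-4 = -4; c[1] = 1×1 + 1×-4 = -3; c[2] = 1×1 = 1. Result coefficients: [-4, -3, 1] → -4 - 3z + z^2

-4 - 3z + z^2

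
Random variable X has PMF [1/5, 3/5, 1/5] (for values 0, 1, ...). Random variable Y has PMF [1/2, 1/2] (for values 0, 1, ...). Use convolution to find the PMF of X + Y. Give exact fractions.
P(X+Y=k) = Σ_i P(X=i)·P(Y=k-i) — a convolution of [1/5, 3/5, 1/5] and [1/2, 1/2]. P(X+Y=0) = (1/5)×(1/2) = 1/10; P(X+Y=1) = (1/5)×(1/2) + (3/5)×(1/2) = 1/10 + 3/10 = 2/5; P(X+Y=2) = (3/5)×(1/2) + (1/5)×(1/2) = 3/10 + 1/10 = 2/5; P(X+Y=3) = (1/5)×(1/2) = 1/10. PMF: [1/10, 2/5, 2/5, 1/10] (sums to 1 ✓)

[1/10, 2/5, 2/5, 1/10]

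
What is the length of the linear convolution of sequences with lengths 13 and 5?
Linear/full convolution length: m + n - 1 = 13 + 5 - 1 = 17

17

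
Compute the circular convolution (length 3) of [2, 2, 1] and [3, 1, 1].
Use y[k] = Σ_j u[j]·v[(k-j) mod 3]. y[0] = 2×3 + 2×1 + 1×1 = 9; y[1] = 2×1 + 2×3 + 1×1 = 9; y[2] = 2×1 + 2×1 + 1×3 = 7. Result: [9, 9, 7]

[9, 9, 7]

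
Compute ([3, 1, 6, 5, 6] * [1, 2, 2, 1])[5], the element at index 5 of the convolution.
Use y[k] = Σ_i a[i]·b[k-i] at k=5. y[5] = 6×1 + 5×2 + 6×2 = 28

28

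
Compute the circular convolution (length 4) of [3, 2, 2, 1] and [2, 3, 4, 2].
Use y[k] = Σ_j u[j]·v[(k-j) mod 4]. y[0] = 3×2 + 2×2 + 2×4 + 1×3 = 21; y[1] = 3×3 + 2×2 + 2×2 + 1×4 = 21; y[2] = 3×4 + 2×3 + 2×2 + 1×2 = 24; y[3] = 3×2 + 2×4 + 2×3 + 1×2 = 22. Result: [21, 21, 24, 22]

[21, 21, 24, 22]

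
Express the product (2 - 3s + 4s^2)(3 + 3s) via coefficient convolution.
Ascending coefficients: a = [2, -3, 4], b = [3, 3]. c[0] = 2×3 = 6; c[1] = 2×3 + -3×3 = -3; c[2] = -3×3 + 4×3 = 3; c[3] = 4×3 = 12. Result coefficients: [6, -3, 3, 12] → 6 - 3s + 3s^2 + 12s^3

6 - 3s + 3s^2 + 12s^3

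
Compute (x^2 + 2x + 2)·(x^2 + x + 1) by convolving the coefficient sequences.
Ascending coefficients: a = [2, 2, 1], b = [1, 1, 1]. c[0] = 2×1 = 2; c[1] = 2×1 + 2×1 = 4; c[2] = 2×1 + 2×1 + 1×1 = 5; c[3] = 2×1 + 1×1 = 3; c[4] = 1×1 = 1. Result coefficients: [2, 4, 5, 3, 1] → x^4 + 3x^3 + 5x^2 + 4x + 2

x^4 + 3x^3 + 5x^2 + 4x + 2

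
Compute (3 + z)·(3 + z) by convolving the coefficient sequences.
Ascending coefficients: a = [3, 1], b = [3, 1]. c[0] = 3×3 = 9; c[1] = 3×1 + 1×3 = 6; c[2] = 1×1 = 1. Result coefficients: [9, 6, 1] → 9 + 6z + z^2

9 + 6z + z^2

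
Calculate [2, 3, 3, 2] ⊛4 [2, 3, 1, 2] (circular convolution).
Use y[k] = Σ_j x[j]·h[(k-j) mod 4]. y[0] = 2×2 + 3×2 + 3×1 + 2×3 = 19; y[1] = 2×3 + 3×2 + 3×2 + 2×1 = 20; y[2] = 2×1 + 3×3 + 3×2 + 2×2 = 21; y[3] = 2×2 + 3×1 + 3×3 + 2×2 = 20. Result: [19, 20, 21, 20]

[19, 20, 21, 20]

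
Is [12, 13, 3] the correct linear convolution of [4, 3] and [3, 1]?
Recompute linear convolution of [4, 3] and [3, 1]: y[0] = 4×3 = 12; y[1] = 4×1 + 3×3 = 13; y[2] = 3×1 = 3 → [12, 13, 3]. Given [12, 13, 3] matches, so answer: Yes

Yes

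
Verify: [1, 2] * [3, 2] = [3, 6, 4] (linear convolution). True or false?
Recompute linear convolution of [1, 2] and [3, 2]: y[0] = 1×3 = 3; y[1] = 1×2 + 2×3 = 8; y[2] = 2×2 = 4 → [3, 8, 4]. Compare to given [3, 6, 4]: they differ at index 1: given 6, correct 8, so answer: No

No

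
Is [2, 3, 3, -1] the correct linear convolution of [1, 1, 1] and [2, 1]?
Recompute linear convolution of [1, 1, 1] and [2, 1]: y[0] = 1×2 = 2; y[1] = 1×1 + 1×2 = 3; y[2] = 1×1 + 1×2 = 3; y[3] = 1×1 = 1 → [2, 3, 3, 1]. Compare to given [2, 3, 3, -1]: they differ at index 3: given -1, correct 1, so answer: No

No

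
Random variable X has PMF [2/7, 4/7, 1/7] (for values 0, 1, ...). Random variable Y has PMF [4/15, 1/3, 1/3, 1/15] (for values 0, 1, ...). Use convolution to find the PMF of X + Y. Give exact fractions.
P(X+Y=k) = Σ_i P(X=i)·P(Y=k-i) — a convolution of [2/7, 4/7, 1/7] and [4/15, 1/3, 1/3, 1/15]. P(X+Y=0) = (2/7)×(4/15) = 8/105; P(X+Y=1) = (2/7)×(1/3) + (4/7)×(4/15) = 2/21 + 16/105 = 26/105; P(X+Y=2) = (2/7)×(1/3) + (4/7)×(1/3) + (1/7)×(4/15) = 2/21 + 4/21 + 4/105 = 34/105; P(X+Y=3) = (2/7)×(1/15) + (4/7)×(1/3) + (1/7)×(1/3) = 2/105 + 4/21 + 1/21 = 9/35; P(X+Y=4) = (4/7)×(1/15) + (1/7)×(1/3) = 4/105 + 1/21 = 3/35; P(X+Y=5) = (1/7)×(1/15) = 1/105. PMF: [8/105, 26/105, 34/105, 9/35, 3/35, 1/105] (sums to 1 ✓)

[8/105, 26/105, 34/105, 9/35, 3/35, 1/105]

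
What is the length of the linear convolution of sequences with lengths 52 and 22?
Linear/full convolution length: m + n - 1 = 52 + 22 - 1 = 73

73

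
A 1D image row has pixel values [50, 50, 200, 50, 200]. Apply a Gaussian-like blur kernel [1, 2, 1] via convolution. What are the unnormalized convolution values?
Convolve image row [50, 50, 200, 50, 200] with kernel [1, 2, 1]: y[0] = 50×1 = 50; y[1] = 50×2 + 50×1 = 150; y[2] = 50×1 + 50×2 + 200×1 = 350; y[3] = 50×1 + 200×2 + 50×1 = 500; y[4] = 200×1 + 50×2 + 200×1 = 500; y[5] = 50×1 + 200×2 = 450; y[6] = 200×1 = 200 → [50, 150, 350, 500, 500, 450, 200]. Normalization factor = sum(kernel) = 4.

[50, 150, 350, 500, 500, 450, 200]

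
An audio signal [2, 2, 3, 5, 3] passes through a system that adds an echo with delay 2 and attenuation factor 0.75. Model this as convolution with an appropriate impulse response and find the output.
Direct-path + delayed-attenuated-path model → impulse response h = [1, 0, 0.75] (1 at lag 0, 0.75 at lag 2). Output y[n] = x[n] + 0.75·x[n - 2] (with x[n] = 0 outside 0..4): y[0] = 2 + 0.75×0 = 2; y[1] = 2 + 0.75×0 = 2; y[2] = 3 + 0.75×2 = 4.5; y[3] = 5 + 0.75×2 = 6.5; y[4] = 3 + 0.75×3 = 5.25; y[5] = 0 + 0.75×5 = 3.75; y[6] = 0 + 0.75×3 = 2.25. So y = [2, 2, 4.5, 6.5, 5.25, 3.75, 2.25]

[2, 2, 4.5, 6.5, 5.25, 3.75, 2.25]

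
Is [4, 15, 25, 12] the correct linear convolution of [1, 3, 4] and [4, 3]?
Recompute linear convolution of [1, 3, 4] and [4, 3]: y[0] = 1×4 = 4; y[1] = 1×3 + 3×4 = 15; y[2] = 3×3 + 4×4 = 25; y[3] = 4×3 = 12 → [4, 15, 25, 12]. Given [4, 15, 25, 12] matches, so answer: Yes

Yes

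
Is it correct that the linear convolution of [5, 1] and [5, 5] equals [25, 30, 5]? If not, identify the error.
Recompute linear convolution of [5, 1] and [5, 5]: y[0] = 5×5 = 25; y[1] = 5×5 + 1×5 = 30; y[2] = 1×5 = 5 → [25, 30, 5]. Given [25, 30, 5] matches, so answer: Yes

Yes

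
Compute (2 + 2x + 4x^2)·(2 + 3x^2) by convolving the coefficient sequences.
Ascending coefficients: a = [2, 2, 4], b = [2, 0, 3]. c[0] = 2×2 = 4; c[1] = 2×0 + 2×2 = 4; c[2] = 2×3 + 2×0 + 4×2 = 14; c[3] = 2×3 + 4×0 = 6; c[4] = 4×3 = 12. Result coefficients: [4, 4, 14, 6, 12] → 4 + 4x + 14x^2 + 6x^3 + 12x^4

4 + 4x + 14x^2 + 6x^3 + 12x^4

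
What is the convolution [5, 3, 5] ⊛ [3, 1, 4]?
y[0] = 5×3 = 15; y[1] = 5×1 + 3×3 = 14; y[2] = 5×4 + 3×1 + 5×3 = 38; y[3] = 3×4 + 5×1 = 17; y[4] = 5×4 = 20

[15, 14, 38, 17, 20]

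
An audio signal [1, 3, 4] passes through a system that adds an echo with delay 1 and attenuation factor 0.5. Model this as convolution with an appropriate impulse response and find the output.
Direct-path + delayed-attenuated-path model → impulse response h = [1, 0.5] (1 at lag 0, 0.5 at lag 1). Output y[n] = x[n] + 0.5·x[n - 1] (with x[n] = 0 outside 0..2): y[0] = 1 + 0.5×0 = 1; y[1] = 3 + 0.5×1 = 3.5; y[2] = 4 + 0.5×3 = 5.5; y[3] = 0 + 0.5×4 = 2.0. So y = [1, 3.5, 5.5, 2.0]

[1, 3.5, 5.5, 2.0]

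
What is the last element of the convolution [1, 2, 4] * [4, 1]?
Use y[k] = Σ_i a[i]·b[k-i] at k=3. y[3] = 4×1 = 4

4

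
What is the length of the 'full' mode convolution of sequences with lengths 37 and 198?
Linear/full convolution length: m + n - 1 = 37 + 198 - 1 = 234

234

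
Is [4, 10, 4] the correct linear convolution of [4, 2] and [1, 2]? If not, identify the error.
Recompute linear convolution of [4, 2] and [1, 2]: y[0] = 4×1 = 4; y[1] = 4×2 + 2×1 = 10; y[2] = 2×2 = 4 → [4, 10, 4]. Given [4, 10, 4] matches, so answer: Yes

Yes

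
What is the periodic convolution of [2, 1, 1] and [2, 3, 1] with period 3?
Use y[k] = Σ_j f[j]·g[(k-j) mod 3]. y[0] = 2×2 + 1×1 + 1×3 = 8; y[1] = 2×3 + 1×2 + 1×1 = 9; y[2] = 2×1 + 1×3 + 1×2 = 7. Result: [8, 9, 7]

[8, 9, 7]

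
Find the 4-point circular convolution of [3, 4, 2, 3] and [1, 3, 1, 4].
Use y[k] = Σ_j u[j]·v[(k-j) mod 4]. y[0] = 3×1 + 4×4 + 2×1 + 3×3 = 30; y[1] = 3×3 + 4×1 + 2×4 + 3×1 = 24; y[2] = 3×1 + 4×3 + 2×1 + 3×4 = 29; y[3] = 3×4 + 4×1 + 2×3 + 3×1 = 25. Result: [30, 24, 29, 25]

[30, 24, 29, 25]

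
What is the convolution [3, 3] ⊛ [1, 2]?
y[0] = 3×1 = 3; y[1] = 3×2 + 3×1 = 9; y[2] = 3×2 = 6

[3, 9, 6]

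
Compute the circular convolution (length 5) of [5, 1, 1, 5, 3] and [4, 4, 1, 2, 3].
Use y[k] = Σ_j x[j]·h[(k-j) mod 5]. y[0] = 5×4 + 1×3 + 1×2 + 5×1 + 3×4 = 42; y[1] = 5×4 + 1×4 + 1×3 + 5×2 + 3×1 = 40; y[2] = 5×1 + 1×4 + 1×4 + 5×3 + 3×2 = 34; y[3] = 5×2 + 1×1 + 1×4 + 5×4 + 3×3 = 44; y[4] = 5×3 + 1×2 + 1×1 + 5×4 + 3×4 = 50. Result: [42, 40, 34, 44, 50]

[42, 40, 34, 44, 50]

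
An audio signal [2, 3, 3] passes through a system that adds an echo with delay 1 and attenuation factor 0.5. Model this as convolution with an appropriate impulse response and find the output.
Direct-path + delayed-attenuated-path model → impulse response h = [1, 0.5] (1 at lag 0, 0.5 at lag 1). Output y[n] = x[n] + 0.5·x[n - 1] (with x[n] = 0 outside 0..2): y[0] = 2 + 0.5×0 = 2; y[1] = 3 + 0.5×2 = 4.0; y[2] = 3 + 0.5×3 = 4.5; y[3] = 0 + 0.5×3 = 1.5. So y = [2, 4.0, 4.5, 1.5]

[2, 4.0, 4.5, 1.5]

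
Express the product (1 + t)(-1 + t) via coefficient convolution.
Ascending coefficients: a = [1, 1], b = [-1, 1]. c[0] = 1×-1 = -1; c[1] = 1×1 + 1×-1 = 0; c[2] = 1×1 = 1. Result coefficients: [-1, 0, 1] → -1 + t^2

-1 + t^2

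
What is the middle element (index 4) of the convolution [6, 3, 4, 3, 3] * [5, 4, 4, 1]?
Use y[k] = Σ_i a[i]·b[k-i] at k=4. y[4] = 3×1 + 4×4 + 3×4 + 3×5 = 46

46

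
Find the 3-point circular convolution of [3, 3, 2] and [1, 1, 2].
Use y[k] = Σ_j a[j]·b[(k-j) mod 3]. y[0] = 3×1 + 3×2 + 2×1 = 11; y[1] = 3×1 + 3×1 + 2×2 = 10; y[2] = 3×2 + 3×1 + 2×1 = 11. Result: [11, 10, 11]

[11, 10, 11]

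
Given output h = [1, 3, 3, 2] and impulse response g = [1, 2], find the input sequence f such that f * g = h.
Deconvolve h=[1, 3, 3, 2] by g=[1, 2]. Since g[0]=1, solve forward: f[0] = h[0] / 1 = 1; f[1] = (h[1] - 1×2) / 1 = 1; f[2] = (h[2] - 1×2) / 1 = 1. So f = [1, 1, 1]. Check by forward convolution: h[0] = 1×1 = 1; h[1] = 1×2 + 1×1 = 3; h[2] = 1×2 + 1×1 = 3; h[3] = 1×2 = 2

[1, 1, 1]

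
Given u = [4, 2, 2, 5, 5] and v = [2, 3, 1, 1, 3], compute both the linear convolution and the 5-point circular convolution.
Linear: y_lin[0] = 4×2 = 8; y_lin[1] = 4×3 + 2×2 = 16; y_lin[2] = 4×1 + 2×3 + 2×2 = 14; y_lin[3] = 4×1 + 2×1 + 2×3 + 5×2 = 22; y_lin[4] = 4×3 + 2×1 + 2×1 + 5×3 + 5×2 = 41; y_lin[5] = 2×3 + 2×1 + 5×1 + 5×3 = 28; y_lin[6] = 2×3 + 5×1 + 5×1 = 16; y_lin[7] = 5×3 + 5×1 = 20; y_lin[8] = 5×3 = 15 → [8, 16, 14, 22, 41, 28, 16, 20, 15]. Circular (length 5): y[0] = 4×2 + 2×3 + 2×1 + 5×1 + 5×3 = 36; y[1] = 4×3 + 2×2 + 2×3 + 5×1 + 5×1 = 32; y[2] = 4×1 + 2×3 + 2×2 + 5×3 + 5×1 = 34; y[3] = 4×1 + 2×1 + 2×3 + 5×2 + 5×3 = 37; y[4] = 4×3 + 2×1 + 2×1 + 5×3 + 5×2 = 41 → [36, 32, 34, 37, 41]

Linear: [8, 16, 14, 22, 41, 28, 16, 20, 15], Circular: [36, 32, 34, 37, 41]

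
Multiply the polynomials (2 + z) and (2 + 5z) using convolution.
Ascending coefficients: a = [2, 1], b = [2, 5]. c[0] = 2×2 = 4; c[1] = 2×5 + 1×2 = 12; c[2] = 1×5 = 5. Result coefficients: [4, 12, 5] → 4 + 12z + 5z^2

4 + 12z + 5z^2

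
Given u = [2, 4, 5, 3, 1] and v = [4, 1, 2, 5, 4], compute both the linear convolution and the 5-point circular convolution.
Linear: y_lin[0] = 2×4 = 8; y_lin[1] = 2×1 + 4×4 = 18; y_lin[2] = 2×2 + 4×1 + 5×4 = 28; y_lin[3] = 2×5 + 4×2 + 5×1 + 3×4 = 35; y_lin[4] = 2×4 + 4×5 + 5×2 + 3×1 + 1×4 = 45; y_lin[5] = 4×4 + 5×5 + 3×2 + 1×1 = 48; y_lin[6] = 5×4 + 3×5 + 1×2 = 37; y_lin[7] = 3×4 + 1×5 = 17; y_lin[8] = 1×4 = 4 → [8, 18, 28, 35, 45, 48, 37, 17, 4]. Circular (length 5): y[0] = 2×4 + 4×4 + 5×5 + 3×2 + 1×1 = 56; y[1] = 2×1 + 4×4 + 5×4 + 3×5 + 1×2 = 55; y[2] = 2×2 + 4×1 + 5×4 + 3×4 + 1×5 = 45; y[3] = 2×5 + 4×2 + 5×1 + 3×4 + 1×4 = 39; y[4] = 2×4 + 4×5 + 5×2 + 3×1 + 1×4 = 45 → [56, 55, 45, 39, 45]

Linear: [8, 18, 28, 35, 45, 48, 37, 17, 4], Circular: [56, 55, 45, 39, 45]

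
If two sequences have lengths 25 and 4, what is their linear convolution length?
Linear/full convolution length: m + n - 1 = 25 + 4 - 1 = 28

28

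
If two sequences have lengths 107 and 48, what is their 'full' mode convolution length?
Linear/full convolution length: m + n - 1 = 107 + 48 - 1 = 154

154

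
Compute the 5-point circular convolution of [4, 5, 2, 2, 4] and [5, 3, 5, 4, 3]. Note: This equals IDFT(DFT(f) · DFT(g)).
Either evaluate y[k] = Σ_j f[j]·g[(k-j) mod 5] directly, or use IDFT(DFT(f) · DFT(g)). y[0] = 4×5 + 5×3 + 2×4 + 2×5 + 4×3 = 65; y[1] = 4×3 + 5×5 + 2×3 + 2×4 + 4×5 = 71; y[2] = 4×5 + 5×3 + 2×5 + 2×3 + 4×4 = 67; y[3] = 4×4 + 5×5 + 2×3 + 2×5 + 4×3 = 69; y[4] = 4×3 + 5×4 + 2×5 + 2×3 + 4×5 = 68. Result: [65, 71, 67, 69, 68]

[65, 71, 67, 69, 68]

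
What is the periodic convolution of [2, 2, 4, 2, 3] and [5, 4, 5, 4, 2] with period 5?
Use y[k] = Σ_j f[j]·g[(k-j) mod 5]. y[0] = 2×5 + 2×2 + 4×4 + 2×5 + 3×4 = 52; y[1] = 2×4 + 2×5 + 4×2 + 2×4 + 3×5 = 49; y[2] = 2×5 + 2×4 + 4×5 + 2×2 + 3×4 = 54; y[3] = 2×4 + 2×5 + 4×4 + 2×5 + 3×2 = 50; y[4] = 2×2 + 2×4 + 4×5 + 2×4 + 3×5 = 55. Result: [52, 49, 54, 50, 55]

[52, 49, 54, 50, 55]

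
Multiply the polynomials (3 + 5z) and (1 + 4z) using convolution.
Ascending coefficients: a = [3, 5], b = [1, 4]. c[0] = 3×1 = 3; c[1] = 3×4 + 5×1 = 17; c[2] = 5×4 = 20. Result coefficients: [3, 17, 20] → 3 + 17z + 20z^2

3 + 17z + 20z^2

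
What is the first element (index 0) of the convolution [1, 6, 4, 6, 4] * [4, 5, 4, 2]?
Use y[k] = Σ_i a[i]·b[k-i] at k=0. y[0] = 1×4 = 4

4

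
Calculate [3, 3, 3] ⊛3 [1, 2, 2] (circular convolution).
Use y[k] = Σ_j x[j]·h[(k-j) mod 3]. y[0] = 3×1 + 3×2 + 3×2 = 15; y[1] = 3×2 + 3×1 + 3×2 = 15; y[2] = 3×2 + 3×2 + 3×1 = 15. Result: [15, 15, 15]

[15, 15, 15]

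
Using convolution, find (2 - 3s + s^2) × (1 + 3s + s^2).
Ascending coefficients: a = [2, -3, 1], b = [1, 3, 1]. c[0] = 2×1 = 2; c[1] = 2×3 + -3×1 = 3; c[2] = 2×1 + -3×3 + 1×1 = -6; c[3] = -3×1 + 1×3 = 0; c[4] = 1×1 = 1. Result coefficients: [2, 3, -6, 0, 1] → 2 + 3s - 6s^2 + s^4

2 + 3s - 6s^2 + s^4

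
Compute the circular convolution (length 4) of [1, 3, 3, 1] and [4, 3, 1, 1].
Use y[k] = Σ_j a[j]·b[(k-j) mod 4]. y[0] = 1×4 + 3×1 + 3×1 + 1×3 = 13; y[1] = 1×3 + 3×4 + 3×1 + 1×1 = 19; y[2] = 1×1 + 3×3 + 3×4 + 1×1 = 23; y[3] = 1×1 + 3×1 + 3×3 + 1×4 = 17. Result: [13, 19, 23, 17]

[13, 19, 23, 17]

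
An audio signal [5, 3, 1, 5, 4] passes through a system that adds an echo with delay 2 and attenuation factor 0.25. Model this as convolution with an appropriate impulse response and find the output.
Direct-path + delayed-attenuated-path model → impulse response h = [1, 0, 0.25] (1 at lag 0, 0.25 at lag 2). Output y[n] = x[n] + 0.25·x[n - 2] (with x[n] = 0 outside 0..4): y[0] = 5 + 0.25×0 = 5; y[1] = 3 + 0.25×0 = 3; y[2] = 1 + 0.25×5 = 2.25; y[3] = 5 + 0.25×3 = 5.75; y[4] = 4 + 0.25×1 = 4.25; y[5] = 0 + 0.25×5 = 1.25; y[6] = 0 + 0.25×4 = 1.0. So y = [5, 3, 2.25, 5.75, 4.25, 1.25, 1.0]

[5, 3, 2.25, 5.75, 4.25, 1.25, 1.0]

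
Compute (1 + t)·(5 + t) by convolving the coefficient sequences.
Ascending coefficients: a = [1, 1], b = [5, 1]. c[0] = 1×5 = 5; c[1] = 1×1 + 1×5 = 6; c[2] = 1×1 = 1. Result coefficients: [5, 6, 1] → 5 + 6t + t^2

5 + 6t + t^2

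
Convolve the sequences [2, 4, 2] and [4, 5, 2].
y[0] = 2×4 = 8; y[1] = 2×5 + 4×4 = 26; y[2] = 2×2 + 4×5 + 2×4 = 32; y[3] = 4×2 + 2×5 = 18; y[4] = 2×2 = 4

[8, 26, 32, 18, 4]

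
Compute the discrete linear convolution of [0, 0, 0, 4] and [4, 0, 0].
y[0] = 0×4 = 0; y[1] = 0×0 + 0×4 = 0; y[2] = 0×0 + 0×0 + 0×4 = 0; y[3] = 0×0 + 0×0 + 4×4 = 16; y[4] = 0×0 + 4×0 = 0; y[5] = 4×0 = 0

[0, 0, 0, 16, 0, 0]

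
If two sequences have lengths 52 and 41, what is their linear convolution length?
Linear/full convolution length: m + n - 1 = 52 + 41 - 1 = 92

92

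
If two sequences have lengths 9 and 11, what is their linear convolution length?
Linear/full convolution length: m + n - 1 = 9 + 11 - 1 = 19

19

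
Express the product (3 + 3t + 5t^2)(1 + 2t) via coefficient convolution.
Ascending coefficients: a = [3, 3, 5], b = [1, 2]. c[0] = 3×1 = 3; c[1] = 3×2 + 3×1 = 9; c[2] = 3×2 + 5×1 = 11; c[3] = 5×2 = 10. Result coefficients: [3, 9, 11, 10] → 3 + 9t + 11t^2 + 10t^3

3 + 9t + 11t^2 + 10t^3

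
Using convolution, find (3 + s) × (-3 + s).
Ascending coefficients: a = [3, 1], b = [-3, 1]. c[0] = 3×-3 = -9; c[1] = 3×1 + 1×-3 = 0; c[2] = 1×1 = 1. Result coefficients: [-9, 0, 1] → -9 + s^2

-9 + s^2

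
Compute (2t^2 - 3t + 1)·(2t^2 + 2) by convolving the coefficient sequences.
Ascending coefficients: a = [1, -3, 2], b = [2, 0, 2]. c[0] = 1×2 = 2; c[1] = 1×0 + -3×2 = -6; c[2] = 1×2 + -3×0 + 2×2 = 6; c[3] = -3×2 + 2×0 = -6; c[4] = 2×2 = 4. Result coefficients: [2, -6, 6, -6, 4] → 4t^4 - 6t^3 + 6t^2 - 6t + 2

4t^4 - 6t^3 + 6t^2 - 6t + 2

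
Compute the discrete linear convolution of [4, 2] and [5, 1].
y[0] = 4×5 = 20; y[1] = 4×1 + 2×5 = 14; y[2] = 2×1 = 2

[20, 14, 2]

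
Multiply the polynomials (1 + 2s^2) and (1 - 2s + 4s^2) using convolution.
Ascending coefficients: a = [1, 0, 2], b = [1, -2, 4]. c[0] = 1×1 = 1; c[1] = 1×-2 + 0×1 = -2; c[2] = 1×4 + 0×-2 + 2×1 = 6; c[3] = 0×4 + 2×-2 = -4; c[4] = 2×4 = 8. Result coefficients: [1, -2, 6, -4, 8] → 1 - 2s + 6s^2 - 4s^3 + 8s^4

1 - 2s + 6s^2 - 4s^3 + 8s^4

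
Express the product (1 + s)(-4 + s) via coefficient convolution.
Ascending coefficients: a = [1, 1], b = [-4, 1]. c[0] = 1×-4 = -4; c[1] = 1×1 + 1×-4 = -3; c[2] = 1×1 = 1. Result coefficients: [-4, -3, 1] → -4 - 3s + s^2

-4 - 3s + s^2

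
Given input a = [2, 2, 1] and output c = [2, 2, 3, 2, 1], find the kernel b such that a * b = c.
Output length 5 = len(a) + len(b) - 1 ⇒ len(b) = 3. Solve b forward using b[k] = (c[k] - Σ_{i≥1} a[i]·b[k-i]) / a[0]: b[0] = c[0] / a[0] = 2 / 2 = 1; b[1] = (c[1] - 2×1) / a[0] = (2 - 2×1) / 2 = 0; b[2] = (c[2] - 2×0 - 1×1) / a[0] = (3 - 2×0 - 1×1) / 2 = 1. So b = [1, 0, 1]. Forward-check [2, 2, 1] * [1, 0, 1]: c[0] = 2×1 = 2; c[1] = 2×0 + 2×1 = 2; c[2] = 2×1 + 2×0 + 1×1 = 3; c[3] = 2×1 + 1×0 = 2; c[4] = 1×1 = 1 → [2, 2, 3, 2, 1] ✓

[1, 0, 1]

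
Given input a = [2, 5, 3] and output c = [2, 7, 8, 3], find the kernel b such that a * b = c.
Output length 4 = len(a) + len(b) - 1 ⇒ len(b) = 2. Solve b forward using b[k] = (c[k] - Σ_{i≥1} a[i]·b[k-i]) / a[0]: b[0] = c[0] / a[0] = 2 / 2 = 1; b[1] = (c[1] - 5×1) / a[0] = (7 - 5×1) / 2 = 1. So b = [1, 1]. Forward-check [2, 5, 3] * [1, 1]: c[0] = 2×1 = 2; c[1] = 2×1 + 5×1 = 7; c[2] = 5×1 + 3×1 = 8; c[3] = 3×1 = 3 → [2, 7, 8, 3] ✓

[1, 1]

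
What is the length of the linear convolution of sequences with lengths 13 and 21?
Linear/full convolution length: m + n - 1 = 13 + 21 - 1 = 33

33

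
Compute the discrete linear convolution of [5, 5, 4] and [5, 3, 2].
y[0] = 5×5 = 25; y[1] = 5×3 + 5×5 = 40; y[2] = 5×2 + 5×3 + 4×5 = 45; y[3] = 5×2 + 4×3 = 22; y[4] = 4×2 = 8

[25, 40, 45, 22, 8]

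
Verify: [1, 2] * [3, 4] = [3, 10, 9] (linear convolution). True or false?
Recompute linear convolution of [1, 2] and [3, 4]: y[0] = 1×3 = 3; y[1] = 1×4 + 2×3 = 10; y[2] = 2×4 = 8 → [3, 10, 8]. Compare to given [3, 10, 9]: they differ at index 2: given 9, correct 8, so answer: No

No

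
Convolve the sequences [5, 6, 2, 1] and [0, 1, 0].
y[0] = 5×0 = 0; y[1] = 5×1 + 6×0 = 5; y[2] = 5×0 + 6×1 + 2×0 = 6; y[3] = 6×0 + 2×1 + 1×0 = 2; y[4] = 2×0 + 1×1 = 1; y[5] = 1×0 = 0

[0, 5, 6, 2, 1, 0]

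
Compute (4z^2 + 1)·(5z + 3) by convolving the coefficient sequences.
Ascending coefficients: a = [1, 0, 4], b = [3, 5]. c[0] = 1×3 = 3; c[1] = 1×5 + 0×3 = 5; c[2] = 0×5 + 4×3 = 12; c[3] = 4×5 = 20. Result coefficients: [3, 5, 12, 20] → 20z^3 + 12z^2 + 5z + 3

20z^3 + 12z^2 + 5z + 3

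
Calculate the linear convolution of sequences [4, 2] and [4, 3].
y[0] = 4×4 = 16; y[1] = 4×3 + 2×4 = 20; y[2] = 2×3 = 6

[16, 20, 6]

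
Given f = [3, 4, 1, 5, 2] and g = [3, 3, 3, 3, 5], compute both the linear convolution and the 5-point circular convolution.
Linear: y_lin[0] = 3×3 = 9; y_lin[1] = 3×3 + 4×3 = 21; y_lin[2] = 3×3 + 4×3 + 1×3 = 24; y_lin[3] = 3×3 + 4×3 + 1×3 + 5×3 = 39; y_lin[4] = 3×5 + 4×3 + 1×3 + 5×3 + 2×3 = 51; y_lin[5] = 4×5 + 1×3 + 5×3 + 2×3 = 44; y_lin[6] = 1×5 + 5×3 + 2×3 = 26; y_lin[7] = 5×5 + 2×3 = 31; y_lin[8] = 2×5 = 10 → [9, 21, 24, 39, 51, 44, 26, 31, 10]. Circular (length 5): y[0] = 3×3 + 4×5 + 1×3 + 5×3 + 2×3 = 53; y[1] = 3×3 + 4×3 + 1×5 + 5×3 + 2×3 = 47; y[2] = 3×3 + 4×3 + 1×3 + 5×5 + 2×3 = 55; y[3] = 3×3 + 4×3 + 1×3 + 5×3 + 2×5 = 49; y[4] = 3×5 + 4×3 + 1×3 + 5×3 + 2×3 = 51 → [53, 47, 55, 49, 51]

Linear: [9, 21, 24, 39, 51, 44, 26, 31, 10], Circular: [53, 47, 55, 49, 51]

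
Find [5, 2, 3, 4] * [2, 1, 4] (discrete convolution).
y[0] = 5×2 = 10; y[1] = 5×1 + 2×2 = 9; y[2] = 5×4 + 2×1 + 3×2 = 28; y[3] = 2×4 + 3×1 + 4×2 = 19; y[4] = 3×4 + 4×1 = 16; y[5] = 4×4 = 16

[10, 9, 28, 19, 16, 16]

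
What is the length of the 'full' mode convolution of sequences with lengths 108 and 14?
Linear/full convolution length: m + n - 1 = 108 + 14 - 1 = 121

121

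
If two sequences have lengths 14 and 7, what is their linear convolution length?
Linear/full convolution length: m + n - 1 = 14 + 7 - 1 = 20

20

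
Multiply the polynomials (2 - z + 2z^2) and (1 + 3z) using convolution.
Ascending coefficients: a = [2, -1, 2], b = [1, 3]. c[0] = 2×1 = 2; c[1] = 2×3 + -1×1 = 5; c[2] = -1×3 + 2×1 = -1; c[3] = 2×3 = 6. Result coefficients: [2, 5, -1, 6] → 2 + 5z - z^2 + 6z^3

2 + 5z - z^2 + 6z^3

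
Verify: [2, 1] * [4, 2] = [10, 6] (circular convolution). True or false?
Recompute circular convolution of [2, 1] and [4, 2]: y[0] = 2×4 + 1×2 = 10; y[1] = 2×2 + 1×4 = 8 → [10, 8]. Compare to given [10, 6]: they differ at index 1: given 6, correct 8, so answer: No

No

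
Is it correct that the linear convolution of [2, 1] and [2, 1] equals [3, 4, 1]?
Recompute linear convolution of [2, 1] and [2, 1]: y[0] = 2×2 = 4; y[1] = 2×1 + 1×2 = 4; y[2] = 1×1 = 1 → [4, 4, 1]. Compare to given [3, 4, 1]: they differ at index 0: given 3, correct 4, so answer: No

No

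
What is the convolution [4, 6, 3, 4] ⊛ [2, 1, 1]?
y[0] = 4×2 = 8; y[1] = 4×1 + 6×2 = 16; y[2] = 4×1 + 6×1 + 3×2 = 16; y[3] = 6×1 + 3×1 + 4×2 = 17; y[4] = 3×1 + 4×1 = 7; y[5] = 4×1 = 4

[8, 16, 16, 17, 7, 4]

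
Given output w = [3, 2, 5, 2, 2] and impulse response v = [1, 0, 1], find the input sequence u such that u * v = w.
Deconvolve w=[3, 2, 5, 2, 2] by v=[1, 0, 1]. Since v[0]=1, solve forward: u[0] = w[0] / 1 = 3; u[1] = (w[1] - 3×0) / 1 = 2; u[2] = (w[2] - 2×0 - 3×1) / 1 = 2. So u = [3, 2, 2]. Check by forward convolution: w[0] = 3×1 = 3; w[1] = 3×0 + 2×1 = 2; w[2] = 3×1 + 2×0 + 2×1 = 5; w[3] = 2×1 + 2×0 = 2; w[4] = 2×1 = 2

[3, 2, 2]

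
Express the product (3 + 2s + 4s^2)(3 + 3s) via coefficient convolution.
Ascending coefficients: a = [3, 2, 4], b = [3, 3]. c[0] = 3×3 = 9; c[1] = 3×3 + 2×3 = 15; c[2] = 2×3 + 4×3 = 18; c[3] = 4×3 = 12. Result coefficients: [9, 15, 18, 12] → 9 + 15s + 18s^2 + 12s^3

9 + 15s + 18s^2 + 12s^3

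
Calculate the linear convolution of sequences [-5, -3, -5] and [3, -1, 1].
y[0] = -5×3 = -15; y[1] = -5×-1 + -3×3 = -4; y[2] = -5×1 + -3×-1 + -5×3 = -17; y[3] = -3×1 + -5×-1 = 2; y[4] = -5×1 = -5

[-15, -4, -17, 2, -5]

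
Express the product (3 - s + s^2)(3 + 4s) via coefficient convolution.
Ascending coefficients: a = [3, -1, 1], b = [3, 4]. c[0] = 3×3 = 9; c[1] = 3×4 + -1×3 = 9; c[2] = -1×4 + 1×3 = -1; c[3] = 1×4 = 4. Result coefficients: [9, 9, -1, 4] → 9 + 9s - s^2 + 4s^3

9 + 9s - s^2 + 4s^3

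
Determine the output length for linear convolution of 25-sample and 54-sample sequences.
Linear/full convolution length: m + n - 1 = 25 + 54 - 1 = 78

78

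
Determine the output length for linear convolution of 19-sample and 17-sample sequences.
Linear/full convolution length: m + n - 1 = 19 + 17 - 1 = 35

35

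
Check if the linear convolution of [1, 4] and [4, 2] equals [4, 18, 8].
Recompute linear convolution of [1, 4] and [4, 2]: y[0] = 1×4 = 4; y[1] = 1×2 + 4×4 = 18; y[2] = 4×2 = 8 → [4, 18, 8]. Given [4, 18, 8] matches, so answer: Yes

Yes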